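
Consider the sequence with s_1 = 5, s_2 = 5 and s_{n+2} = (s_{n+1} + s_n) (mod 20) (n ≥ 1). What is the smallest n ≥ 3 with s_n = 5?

Computing terms: s_1 = 5, s_2 = 5, s_3 = 10, s_4 = 15, s_5 = 5, s_6 = 0, s_7 = 5, s_8 = 5.
The sequence repeats with period 6.
The value 5 first appears (with n ≥ 3) at s_5.

5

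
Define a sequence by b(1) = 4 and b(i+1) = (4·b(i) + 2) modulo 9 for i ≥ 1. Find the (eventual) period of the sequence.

b(1) = 4,  b(2) = 0,  b(3) = 2,  b(4) = 1,  b(5) = 6,  b(6) = 8,  b(7) = 7,  b(8) = 3,  b(9) = 5,  b(10) = 4.
Since b(10) = b(1) = 4, the sequence is periodic with period 9.

9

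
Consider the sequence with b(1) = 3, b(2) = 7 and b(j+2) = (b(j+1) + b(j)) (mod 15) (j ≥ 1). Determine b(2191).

2

b(1) = 3; b(2) = 7; b(3) = 10; b(4) = 2; b(5) = 12; b(6) = 14; b(7) = 11; b(8) = 10; b(9) = 6; b(10) = 1; b(11) = 7; b(12) = 8; b(13) = 0; b(14) = 8; b(15) = 8; b(16) = 1; b(17) = 9; b(18) = 10; b(19) = 4; b(20) = 14; b(21) = 3; b(22) = 2; b(23) = 5; b(24) = 7; b(25) = 12; b(26) = 4; b(27) = 1; b(28) = 5; b(29) = 6; b(30) = 11; b(31) = 2; b(32) = 13; b(33) = 0; b(34) = 13; b(35) = 13; b(36) = 11; b(37) = 9; b(38) = 5; b(39) = 14; b(40) = 4; b(41) = 3; b(42) = 7.
Since (b(41), b(42)) = (b(1), b(2)) = (3, 7) (two consecutive terms determine the rest), the sequence is periodic with period 40.
(2191 - 1) mod 40 = 30, so b(2191) = b(31) = 2.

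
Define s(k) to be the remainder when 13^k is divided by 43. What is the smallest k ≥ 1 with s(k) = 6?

s(0) = 1; s(1) = 13; s(2) = 40; s(3) = 4; s(4) = 9; s(5) = 31; s(6) = 16; s(7) = 36; s(8) = 38; s(9) = 21; s(10) = 15; s(11) = 23; s(12) = 41; s(13) = 17; s(14) = 6; s(15) = 35; s(16) = 25; s(17) = 24; s(18) = 11; s(19) = 14; s(20) = 10; s(21) = 1.
Since s(21) = s(0) = 1, the sequence is periodic with period 21.
The value 6 first appears (with k ≥ 1) at s(14).

14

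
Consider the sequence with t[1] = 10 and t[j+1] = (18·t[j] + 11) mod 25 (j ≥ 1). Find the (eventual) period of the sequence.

We have t[1] = 10,  t[2] = 16,  t[3] = 24,  t[4] = 18,  t[5] = 10.
The sequence repeats with period 4.

4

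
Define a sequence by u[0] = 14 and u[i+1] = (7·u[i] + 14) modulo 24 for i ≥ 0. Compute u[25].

16

Listing terms: u[0] = 14, u[1] = 16, u[2] = 6, u[3] = 8, u[4] = 22, u[5] = 0, u[6] = 14.
The sequence repeats with period 6.
So u[25] = u[0 + ((25-0) mod 6)] = u[1] = 16.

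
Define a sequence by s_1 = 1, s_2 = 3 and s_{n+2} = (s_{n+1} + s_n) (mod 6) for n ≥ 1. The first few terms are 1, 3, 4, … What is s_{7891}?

s_1 = 1,  s_2 = 3,  s_3 = 4,  s_4 = 1,  s_5 = 5,  s_6 = 0,  s_7 = 5,  s_8 = 5,  s_9 = 4,  s_{10} = 3,  s_{11} = 1,  s_{12} = 4,  s_{13} = 5,  s_{14} = 3,  s_{15} = 2,  s_{16} = 5,  s_{17} = 1,  s_{18} = 0,  s_{19} = 1,  s_{20} = 1,  s_{21} = 2,  s_{22} = 3,  s_{23} = 5,  s_{24} = 2,  s_{25} = 1,  s_{26} = 3.
The sequence repeats with period 24.
(7891 - 1) mod 24 = 18, so s_{7891} = s_{19} = 1.

1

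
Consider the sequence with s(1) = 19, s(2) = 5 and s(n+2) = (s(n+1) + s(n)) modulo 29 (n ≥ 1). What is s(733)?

s(1) = 19,  s(2) = 5,  s(3) = 24,  s(4) = 0,  s(5) = 24,  s(6) = 24,  s(7) = 19,  s(8) = 14,  s(9) = 4,  s(10) = 18,  s(11) = 22,  s(12) = 11,  s(13) = 4,  s(14) = 15,  s(15) = 19,  s(16) = 5.
The sequence repeats with period 14.
(733 - 1) mod 14 = 4, so s(733) = s(5) = 24.

24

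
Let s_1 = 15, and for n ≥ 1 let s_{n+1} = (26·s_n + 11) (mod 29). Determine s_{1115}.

s_1 = 15; s_2 = 24; s_3 = 26; s_4 = 20; s_5 = 9; s_6 = 13; s_7 = 1; s_8 = 8; s_9 = 16; s_{10} = 21; s_{11} = 6; s_{12} = 22; s_{13} = 3; s_{14} = 2; s_{15} = 5; s_{16} = 25; s_{17} = 23; s_{18} = 0; s_{19} = 11; s_{20} = 7; s_{21} = 19; s_{22} = 12; s_{23} = 4; s_{24} = 28; s_{25} = 14; s_{26} = 27; s_{27} = 17; s_{28} = 18; s_{29} = 15.
The sequence repeats with period 28.
(1115 - 1) mod 28 = 22, so s_{1115} = s_{23} = 4.

4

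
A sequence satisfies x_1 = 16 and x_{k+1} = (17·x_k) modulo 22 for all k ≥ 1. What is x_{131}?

16

We have x_1 = 16; x_2 = 8; x_3 = 4; x_4 = 2; x_5 = 12; x_6 = 6; x_7 = 14; x_8 = 18; x_9 = 20; x_{10} = 10; x_{11} = 16.
The sequence repeats with period 10.
(131 - 1) mod 10 = 0, so x_{131} = x_1 = 16.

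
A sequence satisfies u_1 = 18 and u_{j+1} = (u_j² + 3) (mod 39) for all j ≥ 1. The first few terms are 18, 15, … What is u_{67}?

30

Computing terms: u_1 = 18,  u_2 = 15,  u_3 = 33,  u_4 = 0,  u_5 = 3,  u_6 = 12,  u_7 = 30,  u_8 = 6,  u_9 = 0.
Since u_9 = u_4 = 0, the sequence is eventually periodic: after a pre-period of length 3 it cycles with period 5.
For j ≥ 4, u_j depends only on (j - 4) mod 5. (67 - 4) mod 5 = 3, so u_{67} = u_7 = 30.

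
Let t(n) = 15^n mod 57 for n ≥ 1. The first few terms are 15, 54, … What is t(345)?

12

We have t(1) = 15,  t(2) = 54,  t(3) = 12,  t(4) = 9,  t(5) = 21,  t(6) = 30,  t(7) = 51,  t(8) = 24,  t(9) = 18,  t(10) = 42,  t(11) = 3,  t(12) = 45,  t(13) = 48,  t(14) = 36,  t(15) = 27,  t(16) = 6,  t(17) = 33,  t(18) = 39,  t(19) = 15.
The sequence repeats with period 18.
(345 - 1) mod 18 = 2, so t(345) = t(3) = 12.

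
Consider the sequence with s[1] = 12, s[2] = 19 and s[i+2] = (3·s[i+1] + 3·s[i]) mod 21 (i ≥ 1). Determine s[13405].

9

Listing terms: s[1] = 12,  s[2] = 19,  s[3] = 9,  s[4] = 0,  s[5] = 6,  s[6] = 18,  s[7] = 9,  s[8] = 18,  s[9] = 18,  s[10] = 3,  s[11] = 0,  s[12] = 9,  s[13] = 6,  s[14] = 3,  s[15] = 6,  s[16] = 6,  s[17] = 15,  s[18] = 0,  s[19] = 3,  s[20] = 9,  s[21] = 15,  s[22] = 9,  s[23] = 9,  s[24] = 12,  s[25] = 0,  s[26] = 15,  s[27] = 3,  s[28] = 12,  s[29] = 3,  s[30] = 3,  s[31] = 18,  s[32] = 0,  s[33] = 12,  s[34] = 15,  s[35] = 18,  s[36] = 15,  s[37] = 15,  s[38] = 6,  s[39] = 0,  s[40] = 18,  s[41] = 12,  s[42] = 6,  s[43] = 12,  s[44] = 12,  s[45] = 9,  s[46] = 0.
Since (s[45], s[46]) = (s[3], s[4]) = (9, 0) (two consecutive terms determine the rest), the sequence is eventually periodic: after a pre-period of length 2 it cycles with period 42.
For i ≥ 3, s[i] depends only on (i - 3) mod 42. (13405 - 3) mod 42 = 4, so s[13405] = s[7] = 9.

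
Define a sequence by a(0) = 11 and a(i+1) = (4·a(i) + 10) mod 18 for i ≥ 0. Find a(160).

We have a(0) = 11, a(1) = 0, a(2) = 10, a(3) = 14, a(4) = 12, a(5) = 4, a(6) = 8, a(7) = 6, a(8) = 16, a(9) = 2, a(10) = 0.
Since a(10) = a(1) = 0, the sequence is eventually periodic: after a pre-period of length 1 it cycles with period 9.
For i ≥ 1, a(i) depends only on (i - 1) mod 9. (160 - 1) mod 9 = 6, so a(160) = a(7) = 6.

6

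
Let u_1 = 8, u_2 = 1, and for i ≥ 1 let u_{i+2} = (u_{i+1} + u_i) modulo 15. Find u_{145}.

Computing terms: u_1 = 8; u_2 = 1; u_3 = 9; u_4 = 10; u_5 = 4; u_6 = 14; u_7 = 3; u_8 = 2; u_9 = 5; u_{10} = 7; u_{11} = 12; u_{12} = 4; u_{13} = 1; u_{14} = 5; u_{15} = 6; u_{16} = 11; u_{17} = 2; u_{18} = 13; u_{19} = 0; u_{20} = 13; u_{21} = 13; u_{22} = 11; u_{23} = 9; u_{24} = 5; u_{25} = 14; u_{26} = 4; u_{27} = 3; u_{28} = 7; u_{29} = 10; u_{30} = 2; u_{31} = 12; u_{32} = 14; u_{33} = 11; u_{34} = 10; u_{35} = 6; u_{36} = 1; u_{37} = 7; u_{38} = 8; u_{39} = 0; u_{40} = 8; u_{41} = 8; u_{42} = 1.
The sequence repeats with period 40.
So u_{145} = u_{1 + ((145-1) mod 40)} = u_{25} = 14.

14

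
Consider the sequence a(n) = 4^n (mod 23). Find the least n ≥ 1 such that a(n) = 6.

10

Listing terms: a(0) = 1,  a(1) = 4,  a(2) = 16,  a(3) = 18,  a(4) = 3,  a(5) = 12,  a(6) = 2,  a(7) = 8,  a(8) = 9,  a(9) = 13,  a(10) = 6,  a(11) = 1.
The sequence repeats with period 11.
The value 6 first appears (with n ≥ 1) at a(10).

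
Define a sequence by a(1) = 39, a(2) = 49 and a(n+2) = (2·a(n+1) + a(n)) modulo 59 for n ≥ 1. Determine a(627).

Listing terms: a(1) = 39, a(2) = 49, a(3) = 19, a(4) = 28, a(5) = 16, a(6) = 1, a(7) = 18, a(8) = 37, a(9) = 33, a(10) = 44, a(11) = 3, a(12) = 50, a(13) = 44, a(14) = 20, a(15) = 25, a(16) = 11, a(17) = 47, a(18) = 46, a(19) = 21, a(20) = 29, a(21) = 20, a(22) = 10, a(23) = 40, a(24) = 31, a(25) = 43, a(26) = 58, a(27) = 41, a(28) = 22, a(29) = 26, a(30) = 15, a(31) = 56, a(32) = 9, a(33) = 15, a(34) = 39, a(35) = 34, a(36) = 48, a(37) = 12, a(38) = 13, a(39) = 38, a(40) = 30, a(41) = 39, a(42) = 49.
Since (a(41), a(42)) = (a(1), a(2)) = (39, 49) (two consecutive terms determine the rest), the sequence is periodic with period 40.
So a(627) = a(1 + ((627-1) mod 40)) = a(27) = 41.

41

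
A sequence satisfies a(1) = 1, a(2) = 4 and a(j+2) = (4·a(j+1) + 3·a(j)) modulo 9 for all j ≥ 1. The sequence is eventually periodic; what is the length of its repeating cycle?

Computing terms: a(1) = 1, a(2) = 4, a(3) = 1, a(4) = 7, a(5) = 4, a(6) = 1.
Since (a(5), a(6)) = (a(2), a(3)) = (4, 1) (two consecutive terms determine the rest), the sequence is eventually periodic: after a pre-period of length 1 it cycles with period 3.

3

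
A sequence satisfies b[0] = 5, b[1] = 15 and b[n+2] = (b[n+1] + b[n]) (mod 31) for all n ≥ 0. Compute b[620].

Listing terms: b[0] = 5,  b[1] = 15,  b[2] = 20,  b[3] = 4,  b[4] = 24,  b[5] = 28,  b[6] = 21,  b[7] = 18,  b[8] = 8,  b[9] = 26,  b[10] = 3,  b[11] = 29,  b[12] = 1,  b[13] = 30,  b[14] = 0,  b[15] = 30,  b[16] = 30,  b[17] = 29,  b[18] = 28,  b[19] = 26,  b[20] = 23,  b[21] = 18,  b[22] = 10,  b[23] = 28,  b[24] = 7,  b[25] = 4,  b[26] = 11,  b[27] = 15,  b[28] = 26,  b[29] = 10,  b[30] = 5,  b[31] = 15.
Since (b[30], b[31]) = (b[0], b[1]) = (5, 15) (two consecutive terms determine the rest), the sequence is periodic with period 30.
So b[620] = b[0 + ((620-0) mod 30)] = b[20] = 23.

23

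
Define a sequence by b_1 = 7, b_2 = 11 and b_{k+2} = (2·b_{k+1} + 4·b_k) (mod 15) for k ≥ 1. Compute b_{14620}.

3

Listing terms: b_1 = 7; b_2 = 11; b_3 = 5; b_4 = 9; b_5 = 8; b_6 = 7; b_7 = 1; b_8 = 0; b_9 = 4; b_{10} = 8; b_{11} = 2; b_{12} = 6; b_{13} = 5; b_{14} = 4; b_{15} = 13; b_{16} = 12; b_{17} = 1; b_{18} = 5; b_{19} = 14; b_{20} = 3; b_{21} = 2; b_{22} = 1; b_{23} = 10; b_{24} = 9; b_{25} = 13; b_{26} = 2; b_{27} = 11; b_{28} = 0; b_{29} = 14; b_{30} = 13; b_{31} = 7; b_{32} = 6; b_{33} = 10; b_{34} = 14; b_{35} = 8; b_{36} = 12; b_{37} = 11; b_{38} = 10; b_{39} = 4; b_{40} = 3; b_{41} = 7; b_{42} = 11.
Since (b_{41}, b_{42}) = (b_1, b_2) = (7, 11) (two consecutive terms determine the rest), the sequence is periodic with period 40.
(14620 - 1) mod 40 = 19, so b_{14620} = b_{20} = 3.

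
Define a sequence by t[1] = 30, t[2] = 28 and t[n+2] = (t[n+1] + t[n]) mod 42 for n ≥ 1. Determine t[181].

We have t[1] = 30; t[2] = 28; t[3] = 16; t[4] = 2; t[5] = 18; t[6] = 20; t[7] = 38; t[8] = 16; t[9] = 12; t[10] = 28; t[11] = 40; t[12] = 26; t[13] = 24; t[14] = 8; t[15] = 32; t[16] = 40; t[17] = 30; t[18] = 28.
Since (t[17], t[18]) = (t[1], t[2]) = (30, 28) (two consecutive terms determine the rest), the sequence is periodic with period 16.
(181 - 1) mod 16 = 4, so t[181] = t[5] = 18.

18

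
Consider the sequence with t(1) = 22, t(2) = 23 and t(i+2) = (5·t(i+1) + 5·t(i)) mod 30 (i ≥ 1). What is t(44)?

5

t(1) = 22; t(2) = 23; t(3) = 15; t(4) = 10; t(5) = 5; t(6) = 15; t(7) = 10.
Since (t(6), t(7)) = (t(3), t(4)) = (15, 10) (two consecutive terms determine the rest), the sequence is eventually periodic: after a pre-period of length 2 it cycles with period 3.
For i ≥ 3, t(i) depends only on (i - 3) mod 3. (44 - 3) mod 3 = 2, so t(44) = t(5) = 5.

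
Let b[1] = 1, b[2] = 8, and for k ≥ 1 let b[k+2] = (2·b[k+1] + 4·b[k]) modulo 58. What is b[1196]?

b[1] = 1; b[2] = 8; b[3] = 20; b[4] = 14; b[5] = 50; b[6] = 40; b[7] = 48; b[8] = 24; b[9] = 8; b[10] = 54; b[11] = 24; b[12] = 32; b[13] = 44; b[14] = 42; b[15] = 28; b[16] = 50; b[17] = 38; b[18] = 44; b[19] = 8; b[20] = 18; b[21] = 10; b[22] = 34; b[23] = 50; b[24] = 4; b[25] = 34; b[26] = 26; b[27] = 14; b[28] = 16; b[29] = 30; b[30] = 8; b[31] = 20.
Since (b[30], b[31]) = (b[2], b[3]) = (8, 20) (two consecutive terms determine the rest), the sequence is eventually periodic: after a pre-period of length 1 it cycles with period 28.
For k ≥ 2, b[k] depends only on (k - 2) mod 28. (1196 - 2) mod 28 = 18, so b[1196] = b[20] = 18.

18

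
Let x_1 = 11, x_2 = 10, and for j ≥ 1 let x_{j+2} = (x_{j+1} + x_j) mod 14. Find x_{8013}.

11

Computing terms: x_1 = 11,  x_2 = 10,  x_3 = 7,  x_4 = 3,  x_5 = 10,  x_6 = 13,  x_7 = 9,  x_8 = 8,  x_9 = 3,  x_{10} = 11,  x_{11} = 0,  x_{12} = 11,  x_{13} = 11,  x_{14} = 8,  x_{15} = 5,  x_{16} = 13,  x_{17} = 4,  x_{18} = 3,  x_{19} = 7,  x_{20} = 10,  x_{21} = 3,  x_{22} = 13,  x_{23} = 2,  x_{24} = 1,  x_{25} = 3,  x_{26} = 4,  x_{27} = 7,  x_{28} = 11,  x_{29} = 4,  x_{30} = 1,  x_{31} = 5,  x_{32} = 6,  x_{33} = 11,  x_{34} = 3,  x_{35} = 0,  x_{36} = 3,  x_{37} = 3,  x_{38} = 6,  x_{39} = 9,  x_{40} = 1,  x_{41} = 10,  x_{42} = 11,  x_{43} = 7,  x_{44} = 4,  x_{45} = 11,  x_{46} = 1,  x_{47} = 12,  x_{48} = 13,  x_{49} = 11,  x_{50} = 10.
The sequence repeats with period 48.
(8013 - 1) mod 48 = 44, so x_{8013} = x_{45} = 11.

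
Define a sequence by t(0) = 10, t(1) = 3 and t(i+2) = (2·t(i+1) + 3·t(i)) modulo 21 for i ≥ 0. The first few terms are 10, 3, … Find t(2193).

18

Computing terms: t(0) = 10, t(1) = 3, t(2) = 15, t(3) = 18, t(4) = 18, t(5) = 6, t(6) = 3, t(7) = 3, t(8) = 15.
Since (t(7), t(8)) = (t(1), t(2)) = (3, 15) (two consecutive terms determine the rest), the sequence is eventually periodic: after a pre-period of length 1 it cycles with period 6.
For i ≥ 1, t(i) depends only on (i - 1) mod 6. (2193 - 1) mod 6 = 2, so t(2193) = t(3) = 18.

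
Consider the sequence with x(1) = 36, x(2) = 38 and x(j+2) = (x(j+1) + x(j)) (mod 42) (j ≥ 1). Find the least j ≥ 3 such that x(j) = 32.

3

Listing terms: x(1) = 36, x(2) = 38, x(3) = 32, x(4) = 28, x(5) = 18, x(6) = 4, x(7) = 22, x(8) = 26, x(9) = 6, x(10) = 32, x(11) = 38, x(12) = 28, x(13) = 24, x(14) = 10, x(15) = 34, x(16) = 2, x(17) = 36, x(18) = 38.
Since (x(17), x(18)) = (x(1), x(2)) = (36, 38) (two consecutive terms determine the rest), the sequence is periodic with period 16.
The value 32 first appears (with j ≥ 3) at x(3).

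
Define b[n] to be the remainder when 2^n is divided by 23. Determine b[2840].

b[1] = 2, b[2] = 4, b[3] = 8, b[4] = 16, b[5] = 9, b[6] = 18, b[7] = 13, b[8] = 3, b[9] = 6, b[10] = 12, b[11] = 1, b[12] = 2.
The sequence repeats with period 11.
(2840 - 1) mod 11 = 1, so b[2840] = b[2] = 4.

4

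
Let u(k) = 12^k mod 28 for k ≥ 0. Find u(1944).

8

Computing terms: u(0) = 1,  u(1) = 12,  u(2) = 4,  u(3) = 20,  u(4) = 16,  u(5) = 24,  u(6) = 8,  u(7) = 12.
Since u(7) = u(1) = 12, the sequence is eventually periodic: after a pre-period of length 1 it cycles with period 6.
For k ≥ 1, u(k) depends only on (k - 1) mod 6. (1944 - 1) mod 6 = 5, so u(1944) = u(6) = 8.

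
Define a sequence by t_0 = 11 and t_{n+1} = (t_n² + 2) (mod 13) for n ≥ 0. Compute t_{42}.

12

We have t_0 = 11, t_1 = 6, t_2 = 12, t_3 = 3, t_4 = 11.
The sequence repeats with period 4.
So t_{42} = t_{0 + ((42-0) mod 4)} = t_2 = 12.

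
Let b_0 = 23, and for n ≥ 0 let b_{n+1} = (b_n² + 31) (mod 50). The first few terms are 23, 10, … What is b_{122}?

b_0 = 23,  b_1 = 10,  b_2 = 31,  b_3 = 42,  b_4 = 45,  b_5 = 6,  b_6 = 17,  b_7 = 20,  b_8 = 31.
Since b_8 = b_2 = 31, the sequence is eventually periodic: after a pre-period of length 2 it cycles with period 6.
For n ≥ 2, b_n depends only on (n - 2) mod 6. (122 - 2) mod 6 = 0, so b_{122} = b_2 = 31.

31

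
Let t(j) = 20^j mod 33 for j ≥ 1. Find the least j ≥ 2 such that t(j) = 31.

6

Listing terms: t(1) = 20, t(2) = 4, t(3) = 14, t(4) = 16, t(5) = 23, t(6) = 31, t(7) = 26, t(8) = 25, t(9) = 5, t(10) = 1, t(11) = 20.
Since t(11) = t(1) = 20, the sequence is periodic with period 10.
The value 31 first appears (with j ≥ 2) at t(6).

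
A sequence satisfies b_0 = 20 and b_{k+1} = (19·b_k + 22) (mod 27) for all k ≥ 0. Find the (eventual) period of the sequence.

27

b_0 = 20; b_1 = 24; b_2 = 19; b_3 = 5; b_4 = 9; b_5 = 4; b_6 = 17; b_7 = 21; b_8 = 16; b_9 = 2; b_{10} = 6; b_{11} = 1; b_{12} = 14; b_{13} = 18; b_{14} = 13; b_{15} = 26; b_{16} = 3; b_{17} = 25; b_{18} = 11; b_{19} = 15; b_{20} = 10; b_{21} = 23; b_{22} = 0; b_{23} = 22; b_{24} = 8; b_{25} = 12; b_{26} = 7; b_{27} = 20.
Since b_{27} = b_0 = 20, the sequence is periodic with period 27.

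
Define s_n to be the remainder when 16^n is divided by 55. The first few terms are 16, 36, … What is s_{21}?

16

Computing terms: s_1 = 16,  s_2 = 36,  s_3 = 26,  s_4 = 31,  s_5 = 1,  s_6 = 16.
The sequence repeats with period 5.
(21 - 1) mod 5 = 0, so s_{21} = s_1 = 16.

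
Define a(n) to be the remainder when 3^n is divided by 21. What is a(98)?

a(0) = 1; a(1) = 3; a(2) = 9; a(3) = 6; a(4) = 18; a(5) = 12; a(6) = 15; a(7) = 3.
Since a(7) = a(1) = 3, the sequence is eventually periodic: after a pre-period of length 1 it cycles with period 6.
For n ≥ 1, a(n) depends only on (n - 1) mod 6. (98 - 1) mod 6 = 1, so a(98) = a(2) = 9.

9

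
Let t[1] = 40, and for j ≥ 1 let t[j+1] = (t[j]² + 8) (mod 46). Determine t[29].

14

Computing terms: t[1] = 40; t[2] = 44; t[3] = 12; t[4] = 14; t[5] = 20; t[6] = 40.
Since t[6] = t[1] = 40, the sequence is periodic with period 5.
So t[29] = t[1 + ((29-1) mod 5)] = t[4] = 14.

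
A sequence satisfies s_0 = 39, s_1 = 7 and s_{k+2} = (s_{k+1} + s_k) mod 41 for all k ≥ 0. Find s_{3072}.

31

Listing terms: s_0 = 39, s_1 = 7, s_2 = 5, s_3 = 12, s_4 = 17, s_5 = 29, s_6 = 5, s_7 = 34, s_8 = 39, s_9 = 32, s_{10} = 30, s_{11} = 21, s_{12} = 10, s_{13} = 31, s_{14} = 0, s_{15} = 31, s_{16} = 31, s_{17} = 21, s_{18} = 11, s_{19} = 32, s_{20} = 2, s_{21} = 34, s_{22} = 36, s_{23} = 29, s_{24} = 24, s_{25} = 12, s_{26} = 36, s_{27} = 7, s_{28} = 2, s_{29} = 9, s_{30} = 11, s_{31} = 20, s_{32} = 31, s_{33} = 10, s_{34} = 0, s_{35} = 10, s_{36} = 10, s_{37} = 20, s_{38} = 30, s_{39} = 9, s_{40} = 39, s_{41} = 7.
The sequence repeats with period 40.
(3072 - 0) mod 40 = 32, so s_{3072} = s_{32} = 31.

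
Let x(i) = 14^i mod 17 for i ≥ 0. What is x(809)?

We have x(0) = 1; x(1) = 14; x(2) = 9; x(3) = 7; x(4) = 13; x(5) = 12; x(6) = 15; x(7) = 6; x(8) = 16; x(9) = 3; x(10) = 8; x(11) = 10; x(12) = 4; x(13) = 5; x(14) = 2; x(15) = 11; x(16) = 1.
The sequence repeats with period 16.
(809 - 0) mod 16 = 9, so x(809) = x(9) = 3.

3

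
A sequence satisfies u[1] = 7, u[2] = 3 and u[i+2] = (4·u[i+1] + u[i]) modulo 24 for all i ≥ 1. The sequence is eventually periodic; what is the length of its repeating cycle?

8

u[1] = 7,  u[2] = 3,  u[3] = 19,  u[4] = 7,  u[5] = 23,  u[6] = 3,  u[7] = 11,  u[8] = 23,  u[9] = 7,  u[10] = 3.
Since (u[9], u[10]) = (u[1], u[2]) = (7, 3) (two consecutive terms determine the rest), the sequence is periodic with period 8.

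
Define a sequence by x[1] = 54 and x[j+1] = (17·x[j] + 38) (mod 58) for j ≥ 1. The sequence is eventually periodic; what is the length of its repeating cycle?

4

Listing terms: x[1] = 54; x[2] = 28; x[3] = 50; x[4] = 18; x[5] = 54.
Since x[5] = x[1] = 54, the sequence is periodic with period 4.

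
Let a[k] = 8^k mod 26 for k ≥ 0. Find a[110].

We have a[0] = 1; a[1] = 8; a[2] = 12; a[3] = 18; a[4] = 14; a[5] = 8.
Since a[5] = a[1] = 8, the sequence is eventually periodic: after a pre-period of length 1 it cycles with period 4.
For k ≥ 1, a[k] depends only on (k - 1) mod 4. (110 - 1) mod 4 = 1, so a[110] = a[2] = 12.

12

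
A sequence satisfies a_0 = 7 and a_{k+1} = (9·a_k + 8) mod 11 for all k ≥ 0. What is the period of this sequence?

a_0 = 7, a_1 = 5, a_2 = 9, a_3 = 1, a_4 = 6, a_5 = 7.
Since a_5 = a_0 = 7, the sequence is periodic with period 5.

5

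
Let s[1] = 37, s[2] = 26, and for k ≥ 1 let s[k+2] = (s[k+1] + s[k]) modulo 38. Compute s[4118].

Computing terms: s[1] = 37, s[2] = 26, s[3] = 25, s[4] = 13, s[5] = 0, s[6] = 13, s[7] = 13, s[8] = 26, s[9] = 1, s[10] = 27, s[11] = 28, s[12] = 17, s[13] = 7, s[14] = 24, s[15] = 31, s[16] = 17, s[17] = 10, s[18] = 27, s[19] = 37, s[20] = 26.
Since (s[19], s[20]) = (s[1], s[2]) = (37, 26) (two consecutive terms determine the rest), the sequence is periodic with period 18.
So s[4118] = s[1 + ((4118-1) mod 18)] = s[14] = 24.

24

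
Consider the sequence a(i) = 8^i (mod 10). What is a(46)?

4

a(1) = 8,  a(2) = 4,  a(3) = 2,  a(4) = 6,  a(5) = 8.
Since a(5) = a(1) = 8, the sequence is periodic with period 4.
(46 - 1) mod 4 = 1, so a(46) = a(2) = 4.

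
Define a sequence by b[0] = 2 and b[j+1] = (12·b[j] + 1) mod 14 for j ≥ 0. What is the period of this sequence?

6

We have b[0] = 2; b[1] = 11; b[2] = 7; b[3] = 1; b[4] = 13; b[5] = 3; b[6] = 9; b[7] = 11.
Since b[7] = b[1] = 11, the sequence is eventually periodic: after a pre-period of length 1 it cycles with period 6.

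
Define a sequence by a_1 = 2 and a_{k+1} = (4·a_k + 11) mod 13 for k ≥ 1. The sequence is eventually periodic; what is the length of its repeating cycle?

a_1 = 2,  a_2 = 6,  a_3 = 9,  a_4 = 8,  a_5 = 4,  a_6 = 1,  a_7 = 2.
Since a_7 = a_1 = 2, the sequence is periodic with period 6.

6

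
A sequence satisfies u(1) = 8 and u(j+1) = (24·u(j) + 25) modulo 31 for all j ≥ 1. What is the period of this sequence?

30

Computing terms: u(1) = 8,  u(2) = 0,  u(3) = 25,  u(4) = 5,  u(5) = 21,  u(6) = 2,  u(7) = 11,  u(8) = 10,  u(9) = 17,  u(10) = 30,  u(11) = 1,  u(12) = 18,  u(13) = 23,  u(14) = 19,  u(15) = 16,  u(16) = 6,  u(17) = 14,  u(18) = 20,  u(19) = 9,  u(20) = 24,  u(21) = 12,  u(22) = 3,  u(23) = 4,  u(24) = 28,  u(25) = 15,  u(26) = 13,  u(27) = 27,  u(28) = 22,  u(29) = 26,  u(30) = 29,  u(31) = 8.
Since u(31) = u(1) = 8, the sequence is periodic with period 30.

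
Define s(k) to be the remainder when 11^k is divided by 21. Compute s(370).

4

Listing terms: s(0) = 1,  s(1) = 11,  s(2) = 16,  s(3) = 8,  s(4) = 4,  s(5) = 2,  s(6) = 1.
Since s(6) = s(0) = 1, the sequence is periodic with period 6.
So s(370) = s(0 + ((370-0) mod 6)) = s(4) = 4.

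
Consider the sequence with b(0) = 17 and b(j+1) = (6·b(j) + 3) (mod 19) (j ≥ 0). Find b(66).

1

Listing terms: b(0) = 17; b(1) = 10; b(2) = 6; b(3) = 1; b(4) = 9; b(5) = 0; b(6) = 3; b(7) = 2; b(8) = 15; b(9) = 17.
Since b(9) = b(0) = 17, the sequence is periodic with period 9.
So b(66) = b(0 + ((66-0) mod 9)) = b(3) = 1.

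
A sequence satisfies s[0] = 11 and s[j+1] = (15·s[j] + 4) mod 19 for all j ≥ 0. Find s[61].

8

s[0] = 11; s[1] = 17; s[2] = 12; s[3] = 13; s[4] = 9; s[5] = 6; s[6] = 18; s[7] = 8; s[8] = 10; s[9] = 2; s[10] = 15; s[11] = 1; s[12] = 0; s[13] = 4; s[14] = 7; s[15] = 14; s[16] = 5; s[17] = 3; s[18] = 11.
The sequence repeats with period 18.
(61 - 0) mod 18 = 7, so s[61] = s[7] = 8.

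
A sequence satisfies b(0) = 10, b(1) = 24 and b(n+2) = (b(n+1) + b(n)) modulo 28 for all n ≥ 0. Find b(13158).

Listing terms: b(0) = 10,  b(1) = 24,  b(2) = 6,  b(3) = 2,  b(4) = 8,  b(5) = 10,  b(6) = 18,  b(7) = 0,  b(8) = 18,  b(9) = 18,  b(10) = 8,  b(11) = 26,  b(12) = 6,  b(13) = 4,  b(14) = 10,  b(15) = 14,  b(16) = 24,  b(17) = 10,  b(18) = 6,  b(19) = 16,  b(20) = 22,  b(21) = 10,  b(22) = 4,  b(23) = 14,  b(24) = 18,  b(25) = 4,  b(26) = 22,  b(27) = 26,  b(28) = 20,  b(29) = 18,  b(30) = 10,  b(31) = 0,  b(32) = 10,  b(33) = 10,  b(34) = 20,  b(35) = 2,  b(36) = 22,  b(37) = 24,  b(38) = 18,  b(39) = 14,  b(40) = 4,  b(41) = 18,  b(42) = 22,  b(43) = 12,  b(44) = 6,  b(45) = 18,  b(46) = 24,  b(47) = 14,  b(48) = 10,  b(49) = 24.
The sequence repeats with period 48.
So b(13158) = b(0 + ((13158-0) mod 48)) = b(6) = 18.

18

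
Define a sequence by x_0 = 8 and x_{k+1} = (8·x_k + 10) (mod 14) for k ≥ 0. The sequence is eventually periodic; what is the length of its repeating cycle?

We have x_0 = 8; x_1 = 4; x_2 = 0; x_3 = 10; x_4 = 6; x_5 = 2; x_6 = 12; x_7 = 8.
The sequence repeats with period 7.

7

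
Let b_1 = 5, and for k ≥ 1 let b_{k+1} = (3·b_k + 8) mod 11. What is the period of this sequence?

Listing terms: b_1 = 5, b_2 = 1, b_3 = 0, b_4 = 8, b_5 = 10, b_6 = 5.
Since b_6 = b_1 = 5, the sequence is periodic with period 5.

5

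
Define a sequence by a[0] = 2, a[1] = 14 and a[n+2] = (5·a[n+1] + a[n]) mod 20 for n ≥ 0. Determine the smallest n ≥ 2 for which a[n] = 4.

5

a[0] = 2, a[1] = 14, a[2] = 12, a[3] = 14, a[4] = 2, a[5] = 4, a[6] = 2, a[7] = 14.
The sequence repeats with period 6.
The value 4 first appears (with n ≥ 2) at a[5].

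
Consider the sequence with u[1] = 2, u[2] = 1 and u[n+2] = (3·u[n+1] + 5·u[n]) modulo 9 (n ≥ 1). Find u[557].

Listing terms: u[1] = 2,  u[2] = 1,  u[3] = 4,  u[4] = 8,  u[5] = 8,  u[6] = 1,  u[7] = 7,  u[8] = 8,  u[9] = 5,  u[10] = 1,  u[11] = 1,  u[12] = 8,  u[13] = 2,  u[14] = 1.
Since (u[13], u[14]) = (u[1], u[2]) = (2, 1) (two consecutive terms determine the rest), the sequence is periodic with period 12.
(557 - 1) mod 12 = 4, so u[557] = u[5] = 8.

8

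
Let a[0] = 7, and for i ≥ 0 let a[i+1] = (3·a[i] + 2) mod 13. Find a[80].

6

Computing terms: a[0] = 7; a[1] = 10; a[2] = 6; a[3] = 7.
The sequence repeats with period 3.
So a[80] = a[0 + ((80-0) mod 3)] = a[2] = 6.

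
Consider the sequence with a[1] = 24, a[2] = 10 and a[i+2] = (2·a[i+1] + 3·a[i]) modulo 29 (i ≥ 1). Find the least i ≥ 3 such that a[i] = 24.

29

Listing terms: a[1] = 24, a[2] = 10, a[3] = 5, a[4] = 11, a[5] = 8, a[6] = 20, a[7] = 6, a[8] = 14, a[9] = 17, a[10] = 18, a[11] = 0, a[12] = 25, a[13] = 21, a[14] = 1, a[15] = 7, a[16] = 17, a[17] = 26, a[18] = 16, a[19] = 23, a[20] = 7, a[21] = 25, a[22] = 13, a[23] = 14, a[24] = 9, a[25] = 2, a[26] = 2, a[27] = 10, a[28] = 26, a[29] = 24, a[30] = 10.
Since (a[29], a[30]) = (a[1], a[2]) = (24, 10) (two consecutive terms determine the rest), the sequence is periodic with period 28.
The value 24 next appears (with i ≥ 3) at a[29].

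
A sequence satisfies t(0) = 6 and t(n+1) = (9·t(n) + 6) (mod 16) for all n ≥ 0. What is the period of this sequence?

8

Computing terms: t(0) = 6; t(1) = 12; t(2) = 2; t(3) = 8; t(4) = 14; t(5) = 4; t(6) = 10; t(7) = 0; t(8) = 6.
The sequence repeats with period 8.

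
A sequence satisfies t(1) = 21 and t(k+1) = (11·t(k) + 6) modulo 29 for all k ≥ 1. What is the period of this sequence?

28

t(1) = 21, t(2) = 5, t(3) = 3, t(4) = 10, t(5) = 0, t(6) = 6, t(7) = 14, t(8) = 15, t(9) = 26, t(10) = 2, t(11) = 28, t(12) = 24, t(13) = 9, t(14) = 18, t(15) = 1, t(16) = 17, t(17) = 19, t(18) = 12, t(19) = 22, t(20) = 16, t(21) = 8, t(22) = 7, t(23) = 25, t(24) = 20, t(25) = 23, t(26) = 27, t(27) = 13, t(28) = 4, t(29) = 21.
The sequence repeats with period 28.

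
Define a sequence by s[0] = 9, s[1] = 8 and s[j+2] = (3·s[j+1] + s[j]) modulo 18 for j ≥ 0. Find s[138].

9

We have s[0] = 9, s[1] = 8, s[2] = 15, s[3] = 17, s[4] = 12, s[5] = 17, s[6] = 9, s[7] = 8.
Since (s[6], s[7]) = (s[0], s[1]) = (9, 8) (two consecutive terms determine the rest), the sequence is periodic with period 6.
(138 - 0) mod 6 = 0, so s[138] = s[0] = 9.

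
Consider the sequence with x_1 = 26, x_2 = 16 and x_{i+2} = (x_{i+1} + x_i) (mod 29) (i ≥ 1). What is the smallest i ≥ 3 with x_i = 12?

Computing terms: x_1 = 26; x_2 = 16; x_3 = 13; x_4 = 0; x_5 = 13; x_6 = 13; x_7 = 26; x_8 = 10; x_9 = 7; x_{10} = 17; x_{11} = 24; x_{12} = 12; x_{13} = 7; x_{14} = 19; x_{15} = 26; x_{16} = 16.
Since (x_{15}, x_{16}) = (x_1, x_2) = (26, 16) (two consecutive terms determine the rest), the sequence is periodic with period 14.
The value 12 first appears (with i ≥ 3) at x_{12}.

12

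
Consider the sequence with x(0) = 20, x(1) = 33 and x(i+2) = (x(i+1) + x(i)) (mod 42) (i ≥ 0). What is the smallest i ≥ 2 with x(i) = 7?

Computing terms: x(0) = 20,  x(1) = 33,  x(2) = 11,  x(3) = 2,  x(4) = 13,  x(5) = 15,  x(6) = 28,  x(7) = 1,  x(8) = 29,  x(9) = 30,  x(10) = 17,  x(11) = 5,  x(12) = 22,  x(13) = 27,  x(14) = 7,  x(15) = 34,  x(16) = 41,  x(17) = 33,  x(18) = 32,  x(19) = 23,  x(20) = 13,  x(21) = 36,  x(22) = 7,  x(23) = 1,  x(24) = 8,  x(25) = 9,  x(26) = 17,  x(27) = 26,  x(28) = 1,  x(29) = 27,  x(30) = 28,  x(31) = 13,  x(32) = 41,  x(33) = 12,  x(34) = 11,  x(35) = 23,  x(36) = 34,  x(37) = 15,  x(38) = 7,  x(39) = 22,  x(40) = 29,  x(41) = 9,  x(42) = 38,  x(43) = 5,  x(44) = 1,  x(45) = 6,  x(46) = 7,  x(47) = 13,  x(48) = 20,  x(49) = 33.
The sequence repeats with period 48.
The value 7 first appears (with i ≥ 2) at x(14).

14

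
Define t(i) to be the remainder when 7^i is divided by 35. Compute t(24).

Listing terms: t(0) = 1,  t(1) = 7,  t(2) = 14,  t(3) = 28,  t(4) = 21,  t(5) = 7.
Since t(5) = t(1) = 7, the sequence is eventually periodic: after a pre-period of length 1 it cycles with period 4.
For i ≥ 1, t(i) depends only on (i - 1) mod 4. (24 - 1) mod 4 = 3, so t(24) = t(4) = 21.

21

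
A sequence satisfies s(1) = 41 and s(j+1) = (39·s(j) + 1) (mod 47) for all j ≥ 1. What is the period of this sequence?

Computing terms: s(1) = 41,  s(2) = 2,  s(3) = 32,  s(4) = 27,  s(5) = 20,  s(6) = 29,  s(7) = 4,  s(8) = 16,  s(9) = 14,  s(10) = 30,  s(11) = 43,  s(12) = 33,  s(13) = 19,  s(14) = 37,  s(15) = 34,  s(16) = 11,  s(17) = 7,  s(18) = 39,  s(19) = 18,  s(20) = 45,  s(21) = 17,  s(22) = 6,  s(23) = 0,  s(24) = 1,  s(25) = 40,  s(26) = 10,  s(27) = 15,  s(28) = 22,  s(29) = 13,  s(30) = 38,  s(31) = 26,  s(32) = 28,  s(33) = 12,  s(34) = 46,  s(35) = 9,  s(36) = 23,  s(37) = 5,  s(38) = 8,  s(39) = 31,  s(40) = 35,  s(41) = 3,  s(42) = 24,  s(43) = 44,  s(44) = 25,  s(45) = 36,  s(46) = 42,  s(47) = 41.
The sequence repeats with period 46.

46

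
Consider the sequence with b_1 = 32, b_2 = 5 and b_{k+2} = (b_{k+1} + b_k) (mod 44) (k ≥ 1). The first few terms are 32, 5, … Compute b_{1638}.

13

Computing terms: b_1 = 32; b_2 = 5; b_3 = 37; b_4 = 42; b_5 = 35; b_6 = 33; b_7 = 24; b_8 = 13; b_9 = 37; b_{10} = 6; b_{11} = 43; b_{12} = 5; b_{13} = 4; b_{14} = 9; b_{15} = 13; b_{16} = 22; b_{17} = 35; b_{18} = 13; b_{19} = 4; b_{20} = 17; b_{21} = 21; b_{22} = 38; b_{23} = 15; b_{24} = 9; b_{25} = 24; b_{26} = 33; b_{27} = 13; b_{28} = 2; b_{29} = 15; b_{30} = 17; b_{31} = 32; b_{32} = 5.
The sequence repeats with period 30.
So b_{1638} = b_{1 + ((1638-1) mod 30)} = b_{18} = 13.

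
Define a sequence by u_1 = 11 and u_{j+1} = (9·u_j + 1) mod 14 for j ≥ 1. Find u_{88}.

4

Computing terms: u_1 = 11,  u_2 = 2,  u_3 = 5,  u_4 = 4,  u_5 = 9,  u_6 = 12,  u_7 = 11.
Since u_7 = u_1 = 11, the sequence is periodic with period 6.
(88 - 1) mod 6 = 3, so u_{88} = u_4 = 4.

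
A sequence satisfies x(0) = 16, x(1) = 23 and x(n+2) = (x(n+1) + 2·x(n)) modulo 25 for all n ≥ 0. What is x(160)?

Computing terms: x(0) = 16, x(1) = 23, x(2) = 5, x(3) = 1, x(4) = 11, x(5) = 13, x(6) = 10, x(7) = 11, x(8) = 6, x(9) = 3, x(10) = 15, x(11) = 21, x(12) = 1, x(13) = 18, x(14) = 20, x(15) = 6, x(16) = 21, x(17) = 8, x(18) = 0, x(19) = 16, x(20) = 16, x(21) = 23.
Since (x(20), x(21)) = (x(0), x(1)) = (16, 23) (two consecutive terms determine the rest), the sequence is periodic with period 20.
So x(160) = x(0 + ((160-0) mod 20)) = x(0) = 16.

16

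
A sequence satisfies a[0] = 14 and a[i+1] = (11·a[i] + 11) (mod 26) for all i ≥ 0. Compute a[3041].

11

Computing terms: a[0] = 14, a[1] = 9, a[2] = 6, a[3] = 25, a[4] = 0, a[5] = 11, a[6] = 2, a[7] = 7, a[8] = 10, a[9] = 17, a[10] = 16, a[11] = 5, a[12] = 14.
The sequence repeats with period 12.
(3041 - 0) mod 12 = 5, so a[3041] = a[5] = 11.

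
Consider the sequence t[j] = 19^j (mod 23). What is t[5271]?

7

t[0] = 1; t[1] = 19; t[2] = 16; t[3] = 5; t[4] = 3; t[5] = 11; t[6] = 2; t[7] = 15; t[8] = 9; t[9] = 10; t[10] = 6; t[11] = 22; t[12] = 4; t[13] = 7; t[14] = 18; t[15] = 20; t[16] = 12; t[17] = 21; t[18] = 8; t[19] = 14; t[20] = 13; t[21] = 17; t[22] = 1.
Since t[22] = t[0] = 1, the sequence is periodic with period 22.
(5271 - 0) mod 22 = 13, so t[5271] = t[13] = 7.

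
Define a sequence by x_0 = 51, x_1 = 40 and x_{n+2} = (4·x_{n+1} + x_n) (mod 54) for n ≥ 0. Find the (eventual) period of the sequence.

24

Listing terms: x_0 = 51; x_1 = 40; x_2 = 49; x_3 = 20; x_4 = 21; x_5 = 50; x_6 = 5; x_7 = 16; x_8 = 15; x_9 = 22; x_{10} = 49; x_{11} = 2; x_{12} = 3; x_{13} = 14; x_{14} = 5; x_{15} = 34; x_{16} = 33; x_{17} = 4; x_{18} = 49; x_{19} = 38; x_{20} = 39; x_{21} = 32; x_{22} = 5; x_{23} = 52; x_{24} = 51; x_{25} = 40.
Since (x_{24}, x_{25}) = (x_0, x_1) = (51, 40) (two consecutive terms determine the rest), the sequence is periodic with period 24.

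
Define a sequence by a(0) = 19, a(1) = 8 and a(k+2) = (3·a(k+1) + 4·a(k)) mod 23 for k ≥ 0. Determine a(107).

a(0) = 19; a(1) = 8; a(2) = 8; a(3) = 10; a(4) = 16; a(5) = 19; a(6) = 6; a(7) = 2; a(8) = 7; a(9) = 6; a(10) = 0; a(11) = 1; a(12) = 3; a(13) = 13; a(14) = 5; a(15) = 21; a(16) = 14; a(17) = 11; a(18) = 20; a(19) = 12; a(20) = 1; a(21) = 5; a(22) = 19; a(23) = 8.
Since (a(22), a(23)) = (a(0), a(1)) = (19, 8) (two consecutive terms determine the rest), the sequence is periodic with period 22.
So a(107) = a(0 + ((107-0) mod 22)) = a(19) = 12.

12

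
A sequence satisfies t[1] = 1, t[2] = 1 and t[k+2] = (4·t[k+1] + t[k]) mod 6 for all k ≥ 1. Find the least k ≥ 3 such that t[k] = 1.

7

t[1] = 1,  t[2] = 1,  t[3] = 5,  t[4] = 3,  t[5] = 5,  t[6] = 5,  t[7] = 1,  t[8] = 3,  t[9] = 1,  t[10] = 1.
The sequence repeats with period 8.
The value 1 first appears (with k ≥ 3) at t[7].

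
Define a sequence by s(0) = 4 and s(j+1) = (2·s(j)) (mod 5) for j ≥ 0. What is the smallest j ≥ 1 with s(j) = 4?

4

We have s(0) = 4; s(1) = 3; s(2) = 1; s(3) = 2; s(4) = 4.
Since s(4) = s(0) = 4, the sequence is periodic with period 4.
The value 4 next appears (with j ≥ 1) at s(4).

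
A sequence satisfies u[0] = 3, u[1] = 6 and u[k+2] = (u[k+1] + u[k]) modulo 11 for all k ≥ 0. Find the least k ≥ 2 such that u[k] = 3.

Computing terms: u[0] = 3, u[1] = 6, u[2] = 9, u[3] = 4, u[4] = 2, u[5] = 6, u[6] = 8, u[7] = 3, u[8] = 0, u[9] = 3, u[10] = 3, u[11] = 6.
The sequence repeats with period 10.
The value 3 first appears (with k ≥ 2) at u[7].

7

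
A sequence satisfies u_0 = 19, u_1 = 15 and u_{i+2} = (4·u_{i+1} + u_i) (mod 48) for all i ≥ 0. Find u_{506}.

31

Listing terms: u_0 = 19,  u_1 = 15,  u_2 = 31,  u_3 = 43,  u_4 = 11,  u_5 = 39,  u_6 = 23,  u_7 = 35,  u_8 = 19,  u_9 = 15.
The sequence repeats with period 8.
(506 - 0) mod 8 = 2, so u_{506} = u_2 = 31.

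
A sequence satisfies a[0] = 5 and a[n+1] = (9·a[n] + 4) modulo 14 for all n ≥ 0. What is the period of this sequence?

Listing terms: a[0] = 5, a[1] = 7, a[2] = 11, a[3] = 5.
The sequence repeats with period 3.

3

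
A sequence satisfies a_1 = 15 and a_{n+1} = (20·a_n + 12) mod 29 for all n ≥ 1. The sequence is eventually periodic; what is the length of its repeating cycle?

7

Computing terms: a_1 = 15,  a_2 = 22,  a_3 = 17,  a_4 = 4,  a_5 = 5,  a_6 = 25,  a_7 = 19,  a_8 = 15.
Since a_8 = a_1 = 15, the sequence is periodic with period 7.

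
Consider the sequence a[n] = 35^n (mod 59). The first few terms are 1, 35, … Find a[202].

27

a[0] = 1; a[1] = 35; a[2] = 45; a[3] = 41; a[4] = 19; a[5] = 16; a[6] = 29; a[7] = 12; a[8] = 7; a[9] = 9; a[10] = 20; a[11] = 51; a[12] = 15; a[13] = 53; a[14] = 26; a[15] = 25; a[16] = 49; a[17] = 4; a[18] = 22; a[19] = 3; a[20] = 46; a[21] = 17; a[22] = 5; a[23] = 57; a[24] = 48; a[25] = 28; a[26] = 36; a[27] = 21; a[28] = 27; a[29] = 1.
Since a[29] = a[0] = 1, the sequence is periodic with period 29.
(202 - 0) mod 29 = 28, so a[202] = a[28] = 27.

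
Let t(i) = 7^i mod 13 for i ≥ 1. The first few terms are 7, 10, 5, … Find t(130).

4

Computing terms: t(1) = 7; t(2) = 10; t(3) = 5; t(4) = 9; t(5) = 11; t(6) = 12; t(7) = 6; t(8) = 3; t(9) = 8; t(10) = 4; t(11) = 2; t(12) = 1; t(13) = 7.
The sequence repeats with period 12.
So t(130) = t(1 + ((130-1) mod 12)) = t(10) = 4.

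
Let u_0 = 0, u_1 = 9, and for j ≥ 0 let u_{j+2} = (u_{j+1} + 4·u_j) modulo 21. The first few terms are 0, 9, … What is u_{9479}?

u_0 = 0,  u_1 = 9,  u_2 = 9,  u_3 = 3,  u_4 = 18,  u_5 = 9,  u_6 = 18,  u_7 = 12,  u_8 = 0,  u_9 = 6,  u_{10} = 6,  u_{11} = 9,  u_{12} = 12,  u_{13} = 6,  u_{14} = 12,  u_{15} = 15,  u_{16} = 0,  u_{17} = 18,  u_{18} = 18,  u_{19} = 6,  u_{20} = 15,  u_{21} = 18,  u_{22} = 15,  u_{23} = 3,  u_{24} = 0,  u_{25} = 12,  u_{26} = 12,  u_{27} = 18,  u_{28} = 3,  u_{29} = 12,  u_{30} = 3,  u_{31} = 9,  u_{32} = 0,  u_{33} = 15,  u_{34} = 15,  u_{35} = 12,  u_{36} = 9,  u_{37} = 15,  u_{38} = 9,  u_{39} = 6,  u_{40} = 0,  u_{41} = 3,  u_{42} = 3,  u_{43} = 15,  u_{44} = 6,  u_{45} = 3,  u_{46} = 6,  u_{47} = 18,  u_{48} = 0,  u_{49} = 9.
Since (u_{48}, u_{49}) = (u_0, u_1) = (0, 9) (two consecutive terms determine the rest), the sequence is periodic with period 48.
(9479 - 0) mod 48 = 23, so u_{9479} = u_{23} = 3.

3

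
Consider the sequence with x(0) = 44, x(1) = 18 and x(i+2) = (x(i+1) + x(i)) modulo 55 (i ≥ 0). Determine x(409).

51

x(0) = 44; x(1) = 18; x(2) = 7; x(3) = 25; x(4) = 32; x(5) = 2; x(6) = 34; x(7) = 36; x(8) = 15; x(9) = 51; x(10) = 11; x(11) = 7; x(12) = 18; x(13) = 25; x(14) = 43; x(15) = 13; x(16) = 1; x(17) = 14; x(18) = 15; x(19) = 29; x(20) = 44; x(21) = 18.
The sequence repeats with period 20.
So x(409) = x(0 + ((409-0) mod 20)) = x(9) = 51.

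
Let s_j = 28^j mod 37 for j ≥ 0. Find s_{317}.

We have s_0 = 1, s_1 = 28, s_2 = 7, s_3 = 11, s_4 = 12, s_5 = 3, s_6 = 10, s_7 = 21, s_8 = 33, s_9 = 36, s_{10} = 9, s_{11} = 30, s_{12} = 26, s_{13} = 25, s_{14} = 34, s_{15} = 27, s_{16} = 16, s_{17} = 4, s_{18} = 1.
Since s_{18} = s_0 = 1, the sequence is periodic with period 18.
(317 - 0) mod 18 = 11, so s_{317} = s_{11} = 30.

30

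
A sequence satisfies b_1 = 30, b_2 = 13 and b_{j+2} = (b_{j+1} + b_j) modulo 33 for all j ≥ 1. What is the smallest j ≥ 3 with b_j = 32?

23

b_1 = 30,  b_2 = 13,  b_3 = 10,  b_4 = 23,  b_5 = 0,  b_6 = 23,  b_7 = 23,  b_8 = 13,  b_9 = 3,  b_{10} = 16,  b_{11} = 19,  b_{12} = 2,  b_{13} = 21,  b_{14} = 23,  b_{15} = 11,  b_{16} = 1,  b_{17} = 12,  b_{18} = 13,  b_{19} = 25,  b_{20} = 5,  b_{21} = 30,  b_{22} = 2,  b_{23} = 32,  b_{24} = 1,  b_{25} = 0,  b_{26} = 1,  b_{27} = 1,  b_{28} = 2,  b_{29} = 3,  b_{30} = 5,  b_{31} = 8,  b_{32} = 13,  b_{33} = 21,  b_{34} = 1,  b_{35} = 22,  b_{36} = 23,  b_{37} = 12,  b_{38} = 2,  b_{39} = 14,  b_{40} = 16,  b_{41} = 30,  b_{42} = 13.
The sequence repeats with period 40.
The value 32 first appears (with j ≥ 3) at b_{23}.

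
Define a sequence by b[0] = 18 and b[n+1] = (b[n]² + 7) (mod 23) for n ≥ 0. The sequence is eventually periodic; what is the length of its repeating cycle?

4

We have b[0] = 18, b[1] = 9, b[2] = 19, b[3] = 0, b[4] = 7, b[5] = 10, b[6] = 15, b[7] = 2, b[8] = 11, b[9] = 13, b[10] = 15.
Since b[10] = b[6] = 15, the sequence is eventually periodic: after a pre-period of length 6 it cycles with period 4.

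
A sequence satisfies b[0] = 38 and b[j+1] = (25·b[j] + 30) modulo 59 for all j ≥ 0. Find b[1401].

28

We have b[0] = 38,  b[1] = 36,  b[2] = 45,  b[3] = 34,  b[4] = 54,  b[5] = 23,  b[6] = 15,  b[7] = 51,  b[8] = 7,  b[9] = 28,  b[10] = 22,  b[11] = 49,  b[12] = 16,  b[13] = 17,  b[14] = 42,  b[15] = 18,  b[16] = 8,  b[17] = 53,  b[18] = 57,  b[19] = 39,  b[20] = 2,  b[21] = 21,  b[22] = 24,  b[23] = 40,  b[24] = 27,  b[25] = 56,  b[26] = 14,  b[27] = 26,  b[28] = 31,  b[29] = 38.
The sequence repeats with period 29.
So b[1401] = b[0 + ((1401-0) mod 29)] = b[9] = 28.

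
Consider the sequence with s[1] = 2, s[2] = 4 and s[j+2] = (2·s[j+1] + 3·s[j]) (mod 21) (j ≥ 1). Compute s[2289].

Listing terms: s[1] = 2, s[2] = 4, s[3] = 14, s[4] = 19, s[5] = 17, s[6] = 7, s[7] = 2, s[8] = 4.
The sequence repeats with period 6.
(2289 - 1) mod 6 = 2, so s[2289] = s[3] = 14.

14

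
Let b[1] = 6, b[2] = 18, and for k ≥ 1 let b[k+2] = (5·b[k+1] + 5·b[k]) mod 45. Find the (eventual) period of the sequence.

3

Listing terms: b[1] = 6, b[2] = 18, b[3] = 30, b[4] = 15, b[5] = 0, b[6] = 30, b[7] = 15.
Since (b[6], b[7]) = (b[3], b[4]) = (30, 15) (two consecutive terms determine the rest), the sequence is eventually periodic: after a pre-period of length 2 it cycles with period 3.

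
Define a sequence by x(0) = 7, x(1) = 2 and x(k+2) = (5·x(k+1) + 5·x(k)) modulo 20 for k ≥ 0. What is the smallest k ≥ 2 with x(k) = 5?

Listing terms: x(0) = 7, x(1) = 2, x(2) = 5, x(3) = 15, x(4) = 0, x(5) = 15, x(6) = 15, x(7) = 10, x(8) = 5, x(9) = 15.
Since (x(8), x(9)) = (x(2), x(3)) = (5, 15) (two consecutive terms determine the rest), the sequence is eventually periodic: after a pre-period of length 2 it cycles with period 6.
The value 5 first appears (with k ≥ 2) at x(2).

2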